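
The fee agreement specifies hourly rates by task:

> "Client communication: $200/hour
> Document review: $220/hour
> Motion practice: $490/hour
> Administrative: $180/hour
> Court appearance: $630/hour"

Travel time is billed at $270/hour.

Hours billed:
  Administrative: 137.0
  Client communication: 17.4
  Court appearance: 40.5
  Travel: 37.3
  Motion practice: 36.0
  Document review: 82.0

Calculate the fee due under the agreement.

$99,406.00

Client communication: 17.4 × $200 = $3,480.00
Document review: 82.0 × $220 = $18,040.00
Motion practice: 36.0 × $490 = $17,640.00
Administrative: 137.0 × $180 = $24,660.00
Court appearance: 40.5 × $630 = $25,515.00
Subtotal: $3,480.00 + $18,040.00 + $17,640.00 + $24,660.00 + $25,515.00 = $89,335.00
Travel: 37.3 × $270 = $10,071.00
Total: $89,335.00 + $10,071.00 = $99,406.00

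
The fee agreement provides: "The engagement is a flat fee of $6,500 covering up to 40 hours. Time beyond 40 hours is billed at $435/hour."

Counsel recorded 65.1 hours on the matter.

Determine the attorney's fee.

Flat fee: $6,500.00
Excess hours: 65.1 − 40 = 25.1
Overrun: 25.1 × $435 = $10,918.50
Total: $6,500.00 + $10,918.50 = $17,418.50

$17,418.50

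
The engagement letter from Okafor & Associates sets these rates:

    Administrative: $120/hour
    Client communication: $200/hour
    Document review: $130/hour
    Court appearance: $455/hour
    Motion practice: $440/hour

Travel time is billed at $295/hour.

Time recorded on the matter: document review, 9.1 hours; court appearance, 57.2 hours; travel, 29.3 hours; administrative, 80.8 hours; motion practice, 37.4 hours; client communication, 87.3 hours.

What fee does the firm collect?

Administrative: 80.8 × $120 = $9,696.00
Client communication: 87.3 × $200 = $17,460.00
Document review: 9.1 × $130 = $1,183.00
Court appearance: 57.2 × $455 = $26,026.00
Motion practice: 37.4 × $440 = $16,456.00
Subtotal: $9,696.00 + $17,460.00 + $1,183.00 + $26,026.00 + $16,456.00 = $70,821.00
Travel: 29.3 × $295 = $8,643.50
Total: $70,821.00 + $8,643.50 = $79,464.50

$79,464.50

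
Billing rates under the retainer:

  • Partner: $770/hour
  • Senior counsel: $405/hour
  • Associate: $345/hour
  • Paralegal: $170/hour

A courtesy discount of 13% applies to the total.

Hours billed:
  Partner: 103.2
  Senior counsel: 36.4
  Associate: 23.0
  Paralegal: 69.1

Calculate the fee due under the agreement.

Partner: 103.2 × $770 = $79,464.00
Senior counsel: 36.4 × $405 = $14,742.00
Associate: 23.0 × $345 = $7,935.00
Paralegal: 69.1 × $170 = $11,747.00
Subtotal: $113,888.00
Less 13% discount: −$14,805.44
Total: $113,888.00 − $14,805.44 = $99,082.56

$99,082.56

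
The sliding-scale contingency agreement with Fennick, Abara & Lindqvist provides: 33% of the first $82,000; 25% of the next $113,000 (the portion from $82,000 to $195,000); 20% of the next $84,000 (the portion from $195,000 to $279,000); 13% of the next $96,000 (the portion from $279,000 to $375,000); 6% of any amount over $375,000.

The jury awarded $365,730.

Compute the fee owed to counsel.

$83,384.90

First $82,000 at 33% = $27,060.00
Next $113,000 at 25% = $28,250.00
Next $84,000 at 20% = $16,800.00
Remaining $86,730 at 13% = $11,274.90
Fee: $27,060.00 + $28,250.00 + $16,800.00 + $11,274.90 = $83,384.90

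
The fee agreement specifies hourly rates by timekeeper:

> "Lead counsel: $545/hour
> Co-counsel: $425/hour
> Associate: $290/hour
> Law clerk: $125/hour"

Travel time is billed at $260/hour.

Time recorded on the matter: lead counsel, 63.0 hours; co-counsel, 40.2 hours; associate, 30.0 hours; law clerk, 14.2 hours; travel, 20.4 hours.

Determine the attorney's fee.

Lead counsel: 63.0 × $545 = $34,335.00
Co-counsel: 40.2 × $425 = $17,085.00
Associate: 30.0 × $290 = $8,700.00
Law clerk: 14.2 × $125 = $1,775.00
Subtotal: $34,335.00 + $17,085.00 + $8,700.00 + $1,775.00 = $61,895.00
Travel: 20.4 × $260 = $5,304.00
Total: $61,895.00 + $5,304.00 = $67,199.00

$67,199.00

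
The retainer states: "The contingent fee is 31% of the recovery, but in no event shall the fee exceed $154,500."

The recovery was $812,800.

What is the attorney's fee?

31% of $812,800 = $251,968.00
That exceeds the $154,500 cap, so the fee is capped at $154,500.

$154,500.00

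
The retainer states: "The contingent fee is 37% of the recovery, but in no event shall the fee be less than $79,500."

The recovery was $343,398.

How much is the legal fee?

37% of $343,398 = $127,057.26
That exceeds the $79,500 minimum.

$127,057.26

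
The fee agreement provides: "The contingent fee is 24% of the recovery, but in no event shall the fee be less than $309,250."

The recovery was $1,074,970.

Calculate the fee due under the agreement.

$309,250.00

24% of $1,074,970 = $257,992.80
That is below the $309,250 minimum, so the minimum applies.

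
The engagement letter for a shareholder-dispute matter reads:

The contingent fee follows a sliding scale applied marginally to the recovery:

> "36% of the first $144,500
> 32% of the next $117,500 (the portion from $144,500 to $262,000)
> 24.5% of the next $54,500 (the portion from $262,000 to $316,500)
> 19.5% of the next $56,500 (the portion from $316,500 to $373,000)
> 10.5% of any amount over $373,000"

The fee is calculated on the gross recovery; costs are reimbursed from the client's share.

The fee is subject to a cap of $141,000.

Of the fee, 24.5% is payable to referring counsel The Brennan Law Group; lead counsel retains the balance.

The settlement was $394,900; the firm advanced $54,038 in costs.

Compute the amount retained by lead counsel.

$87,798.57

Fee base is the gross recovery, $394,900; costs are reimbursed separately.
First $144,500 at 36% = $52,020.00
Next $117,500 at 32% = $37,600.00
Next $54,500 at 24.5% = $13,352.50
Next $56,500 at 19.5% = $11,017.50
Remaining $21,900 at 10.5% = $2,299.50
Fee: $52,020.00 + $37,600.00 + $13,352.50 + $11,017.50 + $2,299.50 = $116,289.50
$116,289.50 is under the $141,000 cap.
Referral share: 24.5% of $116,289.50 = $28,490.93; lead counsel retains $116,289.50 − $28,490.93 = $87,798.57.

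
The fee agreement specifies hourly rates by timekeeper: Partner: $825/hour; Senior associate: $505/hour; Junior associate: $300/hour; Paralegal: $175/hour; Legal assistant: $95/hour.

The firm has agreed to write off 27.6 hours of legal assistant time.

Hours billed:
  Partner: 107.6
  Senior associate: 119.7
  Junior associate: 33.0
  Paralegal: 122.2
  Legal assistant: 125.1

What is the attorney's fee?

Partner: 107.6 × $825 = $88,770.00
Senior associate: 119.7 × $505 = $60,448.50
Junior associate: 33.0 × $300 = $9,900.00
Paralegal: 122.2 × $175 = $21,385.00
Legal assistant: 125.1 × $95 = $11,884.50
Subtotal: $192,388.00
Write-off: 27.6 × $95 = $2,622.00
Total: $192,388.00 − $2,622.00 = $189,766.00

$189,766.00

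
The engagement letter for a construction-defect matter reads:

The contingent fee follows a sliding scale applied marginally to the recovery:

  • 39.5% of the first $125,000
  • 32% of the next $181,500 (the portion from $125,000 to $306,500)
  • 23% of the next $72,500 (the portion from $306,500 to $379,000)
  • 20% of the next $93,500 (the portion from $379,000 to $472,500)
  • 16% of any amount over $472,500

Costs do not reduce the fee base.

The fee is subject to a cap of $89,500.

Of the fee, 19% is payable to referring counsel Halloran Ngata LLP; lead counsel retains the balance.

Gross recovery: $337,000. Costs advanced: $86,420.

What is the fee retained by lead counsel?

$72,495.00

Fee base is the gross recovery, $337,000; costs are reimbursed separately.
First $125,000 at 39.5% = $49,375.00
Next $181,500 at 32% = $58,080.00
Remaining $30,500 at 23% = $7,015.00
Fee: $49,375.00 + $58,080.00 + $7,015.00 = $114,470.00
$114,470.00 exceeds the $89,500 cap, so the fee is capped at $89,500.00.
Referral share: 19% of $89,500.00 = $17,005.00; lead counsel retains $89,500.00 − $17,005.00 = $72,495.00.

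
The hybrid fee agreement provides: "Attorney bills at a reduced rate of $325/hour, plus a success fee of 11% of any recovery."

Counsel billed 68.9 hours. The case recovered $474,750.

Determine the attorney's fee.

Hourly: 68.9 × $325 = $22,392.50
Success fee: 11% of $474,750 = $52,222.50
Total: $22,392.50 + $52,222.50 = $74,615.00

$74,615.00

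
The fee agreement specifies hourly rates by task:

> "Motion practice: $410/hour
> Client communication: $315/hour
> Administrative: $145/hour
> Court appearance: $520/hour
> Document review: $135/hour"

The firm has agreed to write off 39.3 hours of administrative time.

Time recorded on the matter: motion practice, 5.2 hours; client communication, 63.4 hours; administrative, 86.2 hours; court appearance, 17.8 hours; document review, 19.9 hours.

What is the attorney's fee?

Motion practice: 5.2 × $410 = $2,132.00
Client communication: 63.4 × $315 = $19,971.00
Administrative: 86.2 × $145 = $12,499.00
Court appearance: 17.8 × $520 = $9,256.00
Document review: 19.9 × $135 = $2,686.50
Subtotal: $46,544.50
Write-off: 39.3 × $145 = $5,698.50
Total: $46,544.50 − $5,698.50 = $40,846.00

$40,846.00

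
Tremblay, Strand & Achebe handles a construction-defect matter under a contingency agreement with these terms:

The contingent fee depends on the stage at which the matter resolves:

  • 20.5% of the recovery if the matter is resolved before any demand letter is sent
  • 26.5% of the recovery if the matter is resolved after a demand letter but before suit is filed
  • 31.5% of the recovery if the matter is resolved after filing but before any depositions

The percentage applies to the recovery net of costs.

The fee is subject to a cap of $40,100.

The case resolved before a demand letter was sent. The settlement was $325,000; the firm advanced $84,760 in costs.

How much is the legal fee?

$40,100.00

Fee base (net of costs): $325,000 − $84,760 = $240,240
The matter resolved before a demand letter was sent, so the 20.5% rate applies.
$240,240 × 20.5% = $49,249.20
$49,249.20 exceeds the $40,100 cap, so the fee is capped at $40,100.00.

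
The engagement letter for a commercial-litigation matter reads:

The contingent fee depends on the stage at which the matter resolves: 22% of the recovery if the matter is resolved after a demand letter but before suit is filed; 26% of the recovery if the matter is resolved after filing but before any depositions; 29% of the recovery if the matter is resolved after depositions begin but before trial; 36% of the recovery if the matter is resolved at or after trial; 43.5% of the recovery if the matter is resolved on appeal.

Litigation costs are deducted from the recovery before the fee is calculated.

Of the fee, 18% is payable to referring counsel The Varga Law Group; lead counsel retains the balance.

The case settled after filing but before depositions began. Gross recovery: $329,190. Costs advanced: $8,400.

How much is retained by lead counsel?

$68,392.43

Fee base (net of costs): $329,190 − $8,400 = $320,790
The matter settled after filing but before depositions began, so the 26% rate applies.
$320,790 × 26% = $83,405.40
Referral share: 18% of $83,405.40 = $15,012.97; lead counsel retains $83,405.40 − $15,012.97 = $68,392.43.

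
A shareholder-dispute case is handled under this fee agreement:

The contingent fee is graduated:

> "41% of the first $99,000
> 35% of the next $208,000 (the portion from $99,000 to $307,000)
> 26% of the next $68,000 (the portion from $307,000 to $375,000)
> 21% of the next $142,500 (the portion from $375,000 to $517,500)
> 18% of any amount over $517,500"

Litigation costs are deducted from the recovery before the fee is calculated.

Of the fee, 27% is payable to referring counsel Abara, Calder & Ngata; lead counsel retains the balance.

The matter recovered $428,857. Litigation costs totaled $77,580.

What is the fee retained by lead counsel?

$91,178.47

Fee base (net of costs): $428,857 − $77,580 = $351,277
First $99,000 at 41% = $40,590.00
Next $208,000 at 35% = $72,800.00
Remaining $44,277 at 26% = $11,512.02
Fee: $40,590.00 + $72,800.00 + $11,512.02 = $124,902.02
Referral share: 27% of $124,902.02 = $33,723.55; lead counsel retains $124,902.02 − $33,723.55 = $91,178.47.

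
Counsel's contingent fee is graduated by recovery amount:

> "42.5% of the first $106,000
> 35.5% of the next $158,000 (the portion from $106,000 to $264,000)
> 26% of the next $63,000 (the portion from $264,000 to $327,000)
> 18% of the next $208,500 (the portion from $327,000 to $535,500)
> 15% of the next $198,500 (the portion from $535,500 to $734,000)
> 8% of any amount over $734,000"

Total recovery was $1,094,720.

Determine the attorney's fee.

$213,682.60

First $106,000 at 42.5% = $45,050.00
Next $158,000 at 35.5% = $56,090.00
Next $63,000 at 26% = $16,380.00
Next $208,500 at 18% = $37,530.00
Next $198,500 at 15% = $29,775.00
Remaining $360,720 at 8% = $28,857.60
Fee: $45,050.00 + $56,090.00 + $16,380.00 + $37,530.00 + $29,775.00 + $28,857.60 = $213,682.60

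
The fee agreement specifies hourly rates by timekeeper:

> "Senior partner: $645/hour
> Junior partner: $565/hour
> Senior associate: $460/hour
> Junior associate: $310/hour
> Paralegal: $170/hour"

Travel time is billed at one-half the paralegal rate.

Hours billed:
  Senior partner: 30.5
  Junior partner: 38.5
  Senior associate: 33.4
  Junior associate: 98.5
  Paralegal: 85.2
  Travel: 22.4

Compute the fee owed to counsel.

$103,712.00

Senior partner: 30.5 × $645 = $19,672.50
Junior partner: 38.5 × $565 = $21,752.50
Senior associate: 33.4 × $460 = $15,364.00
Junior associate: 98.5 × $310 = $30,535.00
Paralegal: 85.2 × $170 = $14,484.00
Subtotal: $19,672.50 + $21,752.50 + $15,364.00 + $30,535.00 + $14,484.00 = $101,808.00
Travel: 22.4 × ($170 ÷ 2) = 22.4 × $85.00 = $1,904.00
Total: $101,808.00 + $1,904.00 = $103,712.00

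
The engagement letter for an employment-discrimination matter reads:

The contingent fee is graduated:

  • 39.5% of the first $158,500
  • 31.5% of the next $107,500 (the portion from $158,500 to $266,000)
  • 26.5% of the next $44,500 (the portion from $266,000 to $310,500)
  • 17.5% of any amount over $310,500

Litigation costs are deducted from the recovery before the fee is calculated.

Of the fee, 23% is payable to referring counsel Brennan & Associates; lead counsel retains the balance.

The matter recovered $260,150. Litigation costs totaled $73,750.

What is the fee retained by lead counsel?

$54,974.92

Fee base (net of costs): $260,150 − $73,750 = $186,400
First $158,500 at 39.5% = $62,607.50
Remaining $27,900 at 31.5% = $8,788.50
Fee: $62,607.50 + $8,788.50 = $71,396.00
Referral share: 23% of $71,396.00 = $16,421.08; lead counsel retains $71,396.00 − $16,421.08 = $54,974.92.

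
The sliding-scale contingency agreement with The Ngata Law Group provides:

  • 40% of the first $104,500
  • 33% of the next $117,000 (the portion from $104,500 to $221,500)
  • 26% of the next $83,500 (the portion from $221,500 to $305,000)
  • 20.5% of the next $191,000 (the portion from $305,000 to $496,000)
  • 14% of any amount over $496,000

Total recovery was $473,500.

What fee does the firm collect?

First $104,500 at 40% = $41,800.00
Next $117,000 at 33% = $38,610.00
Next $83,500 at 26% = $21,710.00
Remaining $168,500 at 20.5% = $34,542.50
Fee: $41,800.00 + $38,610.00 + $21,710.00 + $34,542.50 = $136,662.50

$136,662.50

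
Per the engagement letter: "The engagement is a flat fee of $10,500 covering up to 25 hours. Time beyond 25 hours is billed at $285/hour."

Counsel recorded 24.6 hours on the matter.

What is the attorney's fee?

$10,500.00

24.6 hours is within the 25-hour scope; only the flat fee applies.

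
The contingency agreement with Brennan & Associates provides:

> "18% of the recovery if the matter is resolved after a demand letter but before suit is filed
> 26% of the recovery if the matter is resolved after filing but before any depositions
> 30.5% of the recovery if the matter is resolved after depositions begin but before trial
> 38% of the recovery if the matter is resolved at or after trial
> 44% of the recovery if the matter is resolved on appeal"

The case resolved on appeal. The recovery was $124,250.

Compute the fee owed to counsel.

The matter resolved on appeal, so the 44% rate applies.
$124,250 × 44% = $54,670.00

$54,670.00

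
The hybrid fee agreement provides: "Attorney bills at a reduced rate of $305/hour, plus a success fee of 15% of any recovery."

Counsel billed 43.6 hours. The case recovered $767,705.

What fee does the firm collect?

Hourly: 43.6 × $305 = $13,298.00
Success fee: 15% of $767,705 = $115,155.75
Total: $13,298.00 + $115,155.75 = $128,453.75

$128,453.75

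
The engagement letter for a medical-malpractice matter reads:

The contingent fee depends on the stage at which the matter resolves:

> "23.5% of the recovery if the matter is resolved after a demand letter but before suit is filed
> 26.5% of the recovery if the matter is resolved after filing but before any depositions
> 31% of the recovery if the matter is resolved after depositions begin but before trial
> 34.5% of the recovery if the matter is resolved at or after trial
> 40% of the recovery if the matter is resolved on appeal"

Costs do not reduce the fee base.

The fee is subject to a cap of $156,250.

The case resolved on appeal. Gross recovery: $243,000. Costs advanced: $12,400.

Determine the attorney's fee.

Fee base is the gross recovery, $243,000; costs are reimbursed separately.
The matter resolved on appeal, so the 40% rate applies.
$243,000 × 40% = $97,200.00
$97,200.00 is under the $156,250 cap.

$97,200.00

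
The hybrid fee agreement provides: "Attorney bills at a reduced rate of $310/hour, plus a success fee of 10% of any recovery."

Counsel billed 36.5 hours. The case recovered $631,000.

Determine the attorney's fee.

Hourly: 36.5 × $310 = $11,315.00
Success fee: 10% of $631,000 = $63,100.00
Total: $11,315.00 + $63,100.00 = $74,415.00

$74,415.00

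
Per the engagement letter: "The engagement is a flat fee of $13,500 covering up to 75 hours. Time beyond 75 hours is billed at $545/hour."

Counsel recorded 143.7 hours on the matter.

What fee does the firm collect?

$50,941.50

Flat fee: $13,500.00
Excess hours: 143.7 − 75 = 68.7
Overrun: 68.7 × $545 = $37,441.50
Total: $13,500.00 + $37,441.50 = $50,941.50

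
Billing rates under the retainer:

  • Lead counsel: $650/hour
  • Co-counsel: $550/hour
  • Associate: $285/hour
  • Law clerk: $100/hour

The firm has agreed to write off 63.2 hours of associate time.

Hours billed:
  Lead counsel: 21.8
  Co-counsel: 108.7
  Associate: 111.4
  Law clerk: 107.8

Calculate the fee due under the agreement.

Lead counsel: 21.8 × $650 = $14,170.00
Co-counsel: 108.7 × $550 = $59,785.00
Associate: 111.4 × $285 = $31,749.00
Law clerk: 107.8 × $100 = $10,780.00
Subtotal: $116,484.00
Write-off: 63.2 × $285 = $18,012.00
Total: $116,484.00 − $18,012.00 = $98,472.00

$98,472.00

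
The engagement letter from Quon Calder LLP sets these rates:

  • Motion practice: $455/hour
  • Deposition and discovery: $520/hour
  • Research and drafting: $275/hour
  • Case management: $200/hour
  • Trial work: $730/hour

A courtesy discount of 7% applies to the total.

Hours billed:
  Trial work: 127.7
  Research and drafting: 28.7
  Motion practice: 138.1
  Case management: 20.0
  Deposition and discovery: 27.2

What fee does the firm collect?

$169,346.49

Motion practice: 138.1 × $455 = $62,835.50
Deposition and discovery: 27.2 × $520 = $14,144.00
Research and drafting: 28.7 × $275 = $7,892.50
Case management: 20.0 × $200 = $4,000.00
Trial work: 127.7 × $730 = $93,221.00
Subtotal: $182,093.00
Less 7% discount: −$12,746.51
Total: $182,093.00 − $12,746.51 = $169,346.49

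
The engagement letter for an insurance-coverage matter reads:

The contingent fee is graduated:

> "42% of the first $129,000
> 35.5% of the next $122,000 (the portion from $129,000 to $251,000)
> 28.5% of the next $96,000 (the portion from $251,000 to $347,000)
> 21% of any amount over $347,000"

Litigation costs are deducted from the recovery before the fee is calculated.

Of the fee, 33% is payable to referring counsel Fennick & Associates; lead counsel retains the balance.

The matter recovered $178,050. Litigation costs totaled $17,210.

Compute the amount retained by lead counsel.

$43,873.74

Fee base (net of costs): $178,050 − $17,210 = $160,840
First $129,000 at 42% = $54,180.00
Remaining $31,840 at 35.5% = $11,303.20
Fee: $54,180.00 + $11,303.20 = $65,483.20
Referral share: 33% of $65,483.20 = $21,609.46; lead counsel retains $65,483.20 − $21,609.46 = $43,873.74.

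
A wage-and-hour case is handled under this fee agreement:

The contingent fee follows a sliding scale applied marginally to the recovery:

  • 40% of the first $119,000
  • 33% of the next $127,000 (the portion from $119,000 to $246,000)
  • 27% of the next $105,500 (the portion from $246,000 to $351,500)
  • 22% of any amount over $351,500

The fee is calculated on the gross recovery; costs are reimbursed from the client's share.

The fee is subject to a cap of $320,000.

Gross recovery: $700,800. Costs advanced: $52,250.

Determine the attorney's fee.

Fee base is the gross recovery, $700,800; costs are reimbursed separately.
First $119,000 at 40% = $47,600.00
Next $127,000 at 33% = $41,910.00
Next $105,500 at 27% = $28,485.00
Remaining $349,300 at 22% = $76,846.00
Fee: $47,600.00 + $41,910.00 + $28,485.00 + $76,846.00 = $194,841.00
$194,841.00 is under the $320,000 cap.

$194,841.00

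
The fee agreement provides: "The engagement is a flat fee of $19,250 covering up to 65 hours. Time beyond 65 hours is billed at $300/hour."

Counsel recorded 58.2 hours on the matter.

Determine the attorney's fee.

$19,250.00

58.2 hours is within the 65-hour scope; only the flat fee applies.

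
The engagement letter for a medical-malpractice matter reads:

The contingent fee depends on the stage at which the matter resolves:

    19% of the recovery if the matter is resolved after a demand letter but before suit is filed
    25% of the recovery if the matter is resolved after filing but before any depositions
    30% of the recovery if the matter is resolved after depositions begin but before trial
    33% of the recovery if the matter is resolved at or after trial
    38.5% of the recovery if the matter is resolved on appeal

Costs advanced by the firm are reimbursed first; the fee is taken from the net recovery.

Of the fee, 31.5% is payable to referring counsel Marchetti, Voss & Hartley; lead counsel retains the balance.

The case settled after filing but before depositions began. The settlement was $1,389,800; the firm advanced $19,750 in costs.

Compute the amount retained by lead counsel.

$234,621.06

Fee base (net of costs): $1,389,800 − $19,750 = $1,370,050
The matter settled after filing but before depositions began, so the 25% rate applies.
$1,370,050 × 25% = $342,512.50
Referral share: 31.5% of $342,512.50 = $107,891.44; lead counsel retains $342,512.50 − $107,891.44 = $234,621.06.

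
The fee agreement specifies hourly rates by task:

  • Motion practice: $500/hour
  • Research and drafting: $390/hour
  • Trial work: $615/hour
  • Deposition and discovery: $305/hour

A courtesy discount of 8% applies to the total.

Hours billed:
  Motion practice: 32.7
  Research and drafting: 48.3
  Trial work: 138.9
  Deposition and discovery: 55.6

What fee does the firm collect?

Motion practice: 32.7 × $500 = $16,350.00
Research and drafting: 48.3 × $390 = $18,837.00
Trial work: 138.9 × $615 = $85,423.50
Deposition and discovery: 55.6 × $305 = $16,958.00
Subtotal: $137,568.50
Less 8% discount: −$11,005.48
Total: $137,568.50 − $11,005.48 = $126,563.02

$126,563.02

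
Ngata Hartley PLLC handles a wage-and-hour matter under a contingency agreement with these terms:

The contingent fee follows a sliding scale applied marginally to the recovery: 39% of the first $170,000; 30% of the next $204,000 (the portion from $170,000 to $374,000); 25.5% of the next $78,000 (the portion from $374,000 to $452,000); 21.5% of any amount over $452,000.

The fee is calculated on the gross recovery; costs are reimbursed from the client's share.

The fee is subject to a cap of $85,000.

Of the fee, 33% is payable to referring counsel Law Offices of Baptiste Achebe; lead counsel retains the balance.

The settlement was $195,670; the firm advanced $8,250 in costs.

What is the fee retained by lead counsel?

Fee base is the gross recovery, $195,670; costs are reimbursed separately.
First $170,000 at 39% = $66,300.00
Remaining $25,670 at 30% = $7,701.00
Fee: $66,300.00 + $7,701.00 = $74,001.00
$74,001.00 is under the $85,000 cap.
Referral share: 33% of $74,001.00 = $24,420.33; lead counsel retains $74,001.00 − $24,420.33 = $49,580.67.

$49,580.67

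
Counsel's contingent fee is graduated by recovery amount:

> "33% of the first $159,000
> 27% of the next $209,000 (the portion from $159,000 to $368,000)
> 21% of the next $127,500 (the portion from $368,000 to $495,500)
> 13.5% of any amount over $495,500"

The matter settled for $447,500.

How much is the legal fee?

$125,595.00

First $159,000 at 33% = $52,470.00
Next $209,000 at 27% = $56,430.00
Remaining $79,500 at 21% = $16,695.00
Fee: $52,470.00 + $56,430.00 + $16,695.00 = $125,595.00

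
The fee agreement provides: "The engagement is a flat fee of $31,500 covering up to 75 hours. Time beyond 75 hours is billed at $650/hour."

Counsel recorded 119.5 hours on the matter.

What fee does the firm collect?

$60,425.00

Flat fee: $31,500.00
Excess hours: 119.5 − 75 = 44.5
Overrun: 44.5 × $650 = $28,925.00
Total: $31,500.00 + $28,925.00 = $60,425.00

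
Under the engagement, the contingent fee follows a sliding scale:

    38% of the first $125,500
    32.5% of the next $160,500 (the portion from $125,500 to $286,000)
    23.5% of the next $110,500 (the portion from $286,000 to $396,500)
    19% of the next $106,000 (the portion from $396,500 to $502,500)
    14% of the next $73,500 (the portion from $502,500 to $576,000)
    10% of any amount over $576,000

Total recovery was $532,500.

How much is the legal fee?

$150,160.00

First $125,500 at 38% = $47,690.00
Next $160,500 at 32.5% = $52,162.50
Next $110,500 at 23.5% = $25,967.50
Next $106,000 at 19% = $20,140.00
Remaining $30,000 at 14% = $4,200.00
Fee: $47,690.00 + $52,162.50 + $25,967.50 + $20,140.00 + $4,200.00 = $150,160.00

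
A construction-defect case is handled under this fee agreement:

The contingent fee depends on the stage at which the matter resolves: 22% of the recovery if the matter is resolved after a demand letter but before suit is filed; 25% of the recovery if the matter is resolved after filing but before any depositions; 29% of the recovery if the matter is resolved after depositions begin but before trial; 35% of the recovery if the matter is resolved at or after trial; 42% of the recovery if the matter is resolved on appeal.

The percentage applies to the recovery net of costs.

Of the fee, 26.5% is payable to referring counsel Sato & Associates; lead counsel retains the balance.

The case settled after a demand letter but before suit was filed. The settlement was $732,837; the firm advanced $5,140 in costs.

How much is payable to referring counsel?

$42,424.74

Fee base (net of costs): $732,837 − $5,140 = $727,697
The matter settled after a demand letter but before suit was filed, so the 22% rate applies.
$727,697 × 22% = $160,093.34
Referral share: 26.5% of $160,093.34 = $42,424.74; lead counsel retains $160,093.34 − $42,424.74 = $117,668.60.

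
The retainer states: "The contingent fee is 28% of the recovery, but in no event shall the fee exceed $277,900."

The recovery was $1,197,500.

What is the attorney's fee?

$277,900.00

28% of $1,197,500 = $335,300.00
That exceeds the $277,900 cap, so the fee is capped at $277,900.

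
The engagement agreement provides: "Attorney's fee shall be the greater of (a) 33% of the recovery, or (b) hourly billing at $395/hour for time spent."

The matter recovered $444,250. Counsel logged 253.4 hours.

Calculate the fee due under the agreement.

(a) 33% of $444,250 = $146,602.50
(b) 253.4 × $395 = $100,093.00
The greater is (a): $146,602.50.

$146,602.50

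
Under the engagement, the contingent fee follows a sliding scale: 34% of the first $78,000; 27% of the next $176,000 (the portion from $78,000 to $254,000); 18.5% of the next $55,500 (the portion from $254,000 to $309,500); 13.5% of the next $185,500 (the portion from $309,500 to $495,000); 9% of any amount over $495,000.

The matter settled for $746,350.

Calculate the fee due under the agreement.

First $78,000 at 34% = $26,520.00
Next $176,000 at 27% = $47,520.00
Next $55,500 at 18.5% = $10,267.50
Next $185,500 at 13.5% = $25,042.50
Remaining $251,350 at 9% = $22,621.50
Fee: $26,520.00 + $47,520.00 + $10,267.50 + $25,042.50 + $22,621.50 = $131,971.50

$131,971.50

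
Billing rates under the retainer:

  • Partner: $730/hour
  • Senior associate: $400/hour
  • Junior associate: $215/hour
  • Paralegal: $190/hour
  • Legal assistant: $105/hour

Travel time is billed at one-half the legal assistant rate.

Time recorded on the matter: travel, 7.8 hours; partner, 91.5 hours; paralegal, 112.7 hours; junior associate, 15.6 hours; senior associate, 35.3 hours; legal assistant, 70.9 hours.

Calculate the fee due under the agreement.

Partner: 91.5 × $730 = $66,795.00
Senior associate: 35.3 × $400 = $14,120.00
Junior associate: 15.6 × $215 = $3,354.00
Paralegal: 112.7 × $190 = $21,413.00
Legal assistant: 70.9 × $105 = $7,444.50
Subtotal: $66,795.00 + $14,120.00 + $3,354.00 + $21,413.00 + $7,444.50 = $113,126.50
Travel: 7.8 × ($105 ÷ 2) = 7.8 × $52.50 = $409.50
Total: $113,126.50 + $409.50 = $113,536.00

$113,536.00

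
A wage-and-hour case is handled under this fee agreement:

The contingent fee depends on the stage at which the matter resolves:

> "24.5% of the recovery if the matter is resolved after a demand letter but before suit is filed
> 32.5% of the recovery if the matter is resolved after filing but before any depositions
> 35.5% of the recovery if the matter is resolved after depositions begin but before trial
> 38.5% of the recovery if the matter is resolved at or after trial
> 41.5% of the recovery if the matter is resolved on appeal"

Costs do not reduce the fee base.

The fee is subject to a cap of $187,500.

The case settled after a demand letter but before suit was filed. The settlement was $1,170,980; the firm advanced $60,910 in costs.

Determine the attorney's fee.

Fee base is the gross recovery, $1,170,980; costs are reimbursed separately.
The matter settled after a demand letter but before suit was filed, so the 24.5% rate applies.
$1,170,980 × 24.5% = $286,890.10
$286,890.10 exceeds the $187,500 cap, so the fee is capped at $187,500.00.

$187,500.00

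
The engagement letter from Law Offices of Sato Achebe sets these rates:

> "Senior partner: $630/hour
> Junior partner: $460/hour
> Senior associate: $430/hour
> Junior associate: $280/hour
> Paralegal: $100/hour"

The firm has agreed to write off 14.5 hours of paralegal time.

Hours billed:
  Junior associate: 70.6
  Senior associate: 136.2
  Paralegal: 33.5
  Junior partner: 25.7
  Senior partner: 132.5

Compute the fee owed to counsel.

Senior partner: 132.5 × $630 = $83,475.00
Junior partner: 25.7 × $460 = $11,822.00
Senior associate: 136.2 × $430 = $58,566.00
Junior associate: 70.6 × $280 = $19,768.00
Paralegal: 33.5 × $100 = $3,350.00
Subtotal: $176,981.00
Write-off: 14.5 × $100 = $1,450.00
Total: $176,981.00 − $1,450.00 = $175,531.00

$175,531.00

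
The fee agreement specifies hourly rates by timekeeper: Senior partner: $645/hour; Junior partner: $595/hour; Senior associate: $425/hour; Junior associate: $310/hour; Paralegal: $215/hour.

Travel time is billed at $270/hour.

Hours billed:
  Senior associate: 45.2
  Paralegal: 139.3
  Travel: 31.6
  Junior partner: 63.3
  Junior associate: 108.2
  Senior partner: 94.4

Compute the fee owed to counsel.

Senior partner: 94.4 × $645 = $60,888.00
Junior partner: 63.3 × $595 = $37,663.50
Senior associate: 45.2 × $425 = $19,210.00
Junior associate: 108.2 × $310 = $33,542.00
Paralegal: 139.3 × $215 = $29,949.50
Subtotal: $60,888.00 + $37,663.50 + $19,210.00 + $33,542.00 + $29,949.50 = $181,253.00
Travel: 31.6 × $270 = $8,532.00
Total: $181,253.00 + $8,532.00 = $189,785.00

$189,785.00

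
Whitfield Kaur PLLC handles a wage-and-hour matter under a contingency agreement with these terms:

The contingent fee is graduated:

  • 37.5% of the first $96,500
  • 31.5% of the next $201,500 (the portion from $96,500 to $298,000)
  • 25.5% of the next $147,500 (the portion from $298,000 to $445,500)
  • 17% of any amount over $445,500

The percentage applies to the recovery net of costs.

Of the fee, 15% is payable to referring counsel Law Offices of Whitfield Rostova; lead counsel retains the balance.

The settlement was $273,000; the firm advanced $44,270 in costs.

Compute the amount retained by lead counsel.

Fee base (net of costs): $273,000 − $44,270 = $228,730
First $96,500 at 37.5% = $36,187.50
Remaining $132,230 at 31.5% = $41,652.45
Fee: $36,187.50 + $41,652.45 = $77,839.95
Referral share: 15% of $77,839.95 = $11,675.99; lead counsel retains $77,839.95 − $11,675.99 = $66,163.96.

$66,163.96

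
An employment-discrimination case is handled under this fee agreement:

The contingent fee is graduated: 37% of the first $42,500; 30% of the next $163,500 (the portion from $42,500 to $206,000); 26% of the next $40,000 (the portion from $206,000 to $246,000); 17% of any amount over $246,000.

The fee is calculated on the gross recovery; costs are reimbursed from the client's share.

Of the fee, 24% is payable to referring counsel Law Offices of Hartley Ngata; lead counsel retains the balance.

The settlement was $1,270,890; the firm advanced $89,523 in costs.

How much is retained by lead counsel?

$189,548.79

Fee base is the gross recovery, $1,270,890; costs are reimbursed separately.
First $42,500 at 37% = $15,725.00
Next $163,500 at 30% = $49,050.00
Next $40,000 at 26% = $10,400.00
Remaining $1,024,890 at 17% = $174,231.30
Fee: $15,725.00 + $49,050.00 + $10,400.00 + $174,231.30 = $249,406.30
Referral share: 24% of $249,406.30 = $59,857.51; lead counsel retains $249,406.30 − $59,857.51 = $189,548.79.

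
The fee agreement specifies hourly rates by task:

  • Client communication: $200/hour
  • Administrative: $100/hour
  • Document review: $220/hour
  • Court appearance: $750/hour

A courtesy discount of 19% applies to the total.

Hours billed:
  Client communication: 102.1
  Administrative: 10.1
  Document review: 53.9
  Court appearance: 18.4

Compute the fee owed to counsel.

$38,141.28

Client communication: 102.1 × $200 = $20,420.00
Administrative: 10.1 × $100 = $1,010.00
Document review: 53.9 × $220 = $11,858.00
Court appearance: 18.4 × $750 = $13,800.00
Subtotal: $47,088.00
Less 19% discount: −$8,946.72
Total: $47,088.00 − $8,946.72 = $38,141.28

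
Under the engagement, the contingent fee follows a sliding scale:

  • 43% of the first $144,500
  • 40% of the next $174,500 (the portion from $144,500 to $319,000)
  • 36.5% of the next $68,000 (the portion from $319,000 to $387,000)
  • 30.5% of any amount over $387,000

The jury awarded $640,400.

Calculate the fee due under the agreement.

$234,042.00

First $144,500 at 43% = $62,135.00
Next $174,500 at 40% = $69,800.00
Next $68,000 at 36.5% = $24,820.00
Remaining $253,400 at 30.5% = $77,287.00
Fee: $62,135.00 + $69,800.00 + $24,820.00 + $77,287.00 = $234,042.00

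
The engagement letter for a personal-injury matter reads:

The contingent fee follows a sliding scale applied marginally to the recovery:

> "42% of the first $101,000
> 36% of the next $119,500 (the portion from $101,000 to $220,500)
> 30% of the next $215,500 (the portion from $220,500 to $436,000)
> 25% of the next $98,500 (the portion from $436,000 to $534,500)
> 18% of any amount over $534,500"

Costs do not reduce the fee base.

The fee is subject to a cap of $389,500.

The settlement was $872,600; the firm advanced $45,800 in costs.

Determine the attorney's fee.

Fee base is the gross recovery, $872,600; costs are reimbursed separately.
First $101,000 at 42% = $42,420.00
Next $119,500 at 36% = $43,020.00
Next $215,500 at 30% = $64,650.00
Next $98,500 at 25% = $24,625.00
Remaining $338,100 at 18% = $60,858.00
Fee: $42,420.00 + $43,020.00 + $64,650.00 + $24,625.00 + $60,858.00 = $235,573.00
$235,573.00 is under the $389,500 cap.

$235,573.00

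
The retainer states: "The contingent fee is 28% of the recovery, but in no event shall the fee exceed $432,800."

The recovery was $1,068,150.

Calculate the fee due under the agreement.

28% of $1,068,150 = $299,082.00
That is under the $432,800 cap.

$299,082.00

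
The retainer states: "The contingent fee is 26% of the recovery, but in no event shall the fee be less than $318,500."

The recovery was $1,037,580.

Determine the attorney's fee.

$318,500.00

26% of $1,037,580 = $269,770.80
That is below the $318,500 minimum, so the minimum applies.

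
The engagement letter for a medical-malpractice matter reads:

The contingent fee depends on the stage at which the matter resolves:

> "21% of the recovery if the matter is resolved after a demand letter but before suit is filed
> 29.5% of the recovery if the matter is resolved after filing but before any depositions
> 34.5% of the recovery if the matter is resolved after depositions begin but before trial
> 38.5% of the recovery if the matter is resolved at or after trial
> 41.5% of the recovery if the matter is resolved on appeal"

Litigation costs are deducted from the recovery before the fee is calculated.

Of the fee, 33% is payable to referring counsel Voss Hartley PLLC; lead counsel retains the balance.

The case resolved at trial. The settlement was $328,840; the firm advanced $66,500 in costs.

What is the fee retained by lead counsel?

$67,670.60

Fee base (net of costs): $328,840 − $66,500 = $262,340
The matter resolved at trial, so the 38.5% rate applies.
$262,340 × 38.5% = $101,000.90
Referral share: 33% of $101,000.90 = $33,330.30; lead counsel retains $101,000.90 − $33,330.30 = $67,670.60.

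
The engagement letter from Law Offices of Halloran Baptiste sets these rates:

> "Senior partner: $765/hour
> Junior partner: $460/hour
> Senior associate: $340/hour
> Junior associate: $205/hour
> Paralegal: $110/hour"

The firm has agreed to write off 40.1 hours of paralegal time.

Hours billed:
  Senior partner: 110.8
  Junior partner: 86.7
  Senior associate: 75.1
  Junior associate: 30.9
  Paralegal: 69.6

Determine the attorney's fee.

Senior partner: 110.8 × $765 = $84,762.00
Junior partner: 86.7 × $460 = $39,882.00
Senior associate: 75.1 × $340 = $25,534.00
Junior associate: 30.9 × $205 = $6,334.50
Paralegal: 69.6 × $110 = $7,656.00
Subtotal: $164,168.50
Write-off: 40.1 × $110 = $4,411.00
Total: $164,168.50 − $4,411.00 = $159,757.50

$159,757.50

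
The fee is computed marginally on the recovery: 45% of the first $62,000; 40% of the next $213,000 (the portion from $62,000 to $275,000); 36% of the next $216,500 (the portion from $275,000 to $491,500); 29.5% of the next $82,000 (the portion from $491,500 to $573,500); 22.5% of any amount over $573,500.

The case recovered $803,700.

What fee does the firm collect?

$267,025.00

First $62,000 at 45% = $27,900.00
Next $213,000 at 40% = $85,200.00
Next $216,500 at 36% = $77,940.00
Next $82,000 at 29.5% = $24,190.00
Remaining $230,200 at 22.5% = $51,795.00
Fee: $27,900.00 + $85,200.00 + $77,940.00 + $24,190.00 + $51,795.00 = $267,025.00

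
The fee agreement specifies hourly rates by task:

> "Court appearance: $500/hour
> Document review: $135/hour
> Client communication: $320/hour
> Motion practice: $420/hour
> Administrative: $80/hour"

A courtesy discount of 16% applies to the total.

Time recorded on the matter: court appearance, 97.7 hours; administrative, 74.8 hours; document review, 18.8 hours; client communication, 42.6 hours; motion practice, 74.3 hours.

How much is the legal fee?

Court appearance: 97.7 × $500 = $48,850.00
Document review: 18.8 × $135 = $2,538.00
Client communication: 42.6 × $320 = $13,632.00
Motion practice: 74.3 × $420 = $31,206.00
Administrative: 74.8 × $80 = $5,984.00
Subtotal: $102,210.00
Less 16% discount: −$16,353.60
Total: $102,210.00 − $16,353.60 = $85,856.40

$85,856.40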